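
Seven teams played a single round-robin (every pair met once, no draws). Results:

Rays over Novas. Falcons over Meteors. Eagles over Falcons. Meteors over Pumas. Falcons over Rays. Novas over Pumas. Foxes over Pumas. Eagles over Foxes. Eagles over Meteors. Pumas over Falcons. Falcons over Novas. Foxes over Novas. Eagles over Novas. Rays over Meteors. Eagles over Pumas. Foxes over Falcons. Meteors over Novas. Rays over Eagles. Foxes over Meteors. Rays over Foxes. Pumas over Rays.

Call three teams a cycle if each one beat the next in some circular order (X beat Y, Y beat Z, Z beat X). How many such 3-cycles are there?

Win totals: Novas 1, Eagles 5, Falcons 3, Pumas 2, Foxes 4, Meteors 2, Rays 4.
A team with w wins dominates both others in C(w,2) triples; summing gives 0 + 10 + 3 + 1 + 6 + 1 + 6 = 27 transitive triples.
Total triples C(7,3) = 35, so cyclic triples = 35 − 27 = 8.

8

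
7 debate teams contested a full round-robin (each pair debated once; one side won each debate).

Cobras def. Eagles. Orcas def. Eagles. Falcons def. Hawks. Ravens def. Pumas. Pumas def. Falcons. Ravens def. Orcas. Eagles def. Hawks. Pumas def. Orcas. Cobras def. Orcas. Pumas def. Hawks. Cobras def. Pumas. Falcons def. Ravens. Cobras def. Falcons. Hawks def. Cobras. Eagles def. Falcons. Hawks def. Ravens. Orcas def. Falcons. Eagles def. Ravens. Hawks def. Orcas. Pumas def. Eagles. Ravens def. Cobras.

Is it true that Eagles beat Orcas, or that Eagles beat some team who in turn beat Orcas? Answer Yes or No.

Eagles did not beat Orcas directly.
Eagles beat Hawks, Ravens, Falcons. Of those, Hawks beat Orcas.

Yes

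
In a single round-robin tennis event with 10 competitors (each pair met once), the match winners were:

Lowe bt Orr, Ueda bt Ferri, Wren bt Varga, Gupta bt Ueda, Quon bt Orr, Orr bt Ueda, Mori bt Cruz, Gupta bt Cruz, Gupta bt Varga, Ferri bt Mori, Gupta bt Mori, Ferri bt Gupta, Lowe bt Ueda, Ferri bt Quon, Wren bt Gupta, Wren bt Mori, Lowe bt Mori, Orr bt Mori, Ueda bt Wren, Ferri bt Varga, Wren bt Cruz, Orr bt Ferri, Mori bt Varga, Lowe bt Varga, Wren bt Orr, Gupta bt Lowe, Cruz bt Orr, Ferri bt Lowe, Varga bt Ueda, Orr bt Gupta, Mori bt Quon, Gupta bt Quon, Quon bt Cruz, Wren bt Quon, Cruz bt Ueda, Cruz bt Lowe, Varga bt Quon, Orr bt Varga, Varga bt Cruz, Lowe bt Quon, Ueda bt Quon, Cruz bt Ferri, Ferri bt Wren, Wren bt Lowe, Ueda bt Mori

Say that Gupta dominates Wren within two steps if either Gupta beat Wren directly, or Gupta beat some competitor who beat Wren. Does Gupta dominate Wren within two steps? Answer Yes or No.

Gupta did not beat Wren directly.
Gupta beat Cruz, Quon, Ueda, Varga, Lowe, Mori. Of those, Ueda beat Wren.

Yes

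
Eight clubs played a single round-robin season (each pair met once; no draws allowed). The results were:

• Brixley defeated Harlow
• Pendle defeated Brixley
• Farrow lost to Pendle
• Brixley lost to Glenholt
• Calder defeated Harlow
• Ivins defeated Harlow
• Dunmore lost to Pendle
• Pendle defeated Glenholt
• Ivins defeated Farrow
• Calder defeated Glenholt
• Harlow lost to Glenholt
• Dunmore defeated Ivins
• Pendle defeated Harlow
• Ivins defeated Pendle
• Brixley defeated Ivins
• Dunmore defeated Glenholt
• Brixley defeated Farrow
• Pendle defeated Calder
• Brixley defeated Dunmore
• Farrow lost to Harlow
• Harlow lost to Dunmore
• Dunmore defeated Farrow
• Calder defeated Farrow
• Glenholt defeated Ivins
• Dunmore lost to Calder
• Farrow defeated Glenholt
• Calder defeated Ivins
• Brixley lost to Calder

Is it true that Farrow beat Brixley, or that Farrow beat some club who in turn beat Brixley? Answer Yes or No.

Farrow did not beat Brixley directly.
Farrow beat Glenholt. Of those, Glenholt beat Brixley.

Yes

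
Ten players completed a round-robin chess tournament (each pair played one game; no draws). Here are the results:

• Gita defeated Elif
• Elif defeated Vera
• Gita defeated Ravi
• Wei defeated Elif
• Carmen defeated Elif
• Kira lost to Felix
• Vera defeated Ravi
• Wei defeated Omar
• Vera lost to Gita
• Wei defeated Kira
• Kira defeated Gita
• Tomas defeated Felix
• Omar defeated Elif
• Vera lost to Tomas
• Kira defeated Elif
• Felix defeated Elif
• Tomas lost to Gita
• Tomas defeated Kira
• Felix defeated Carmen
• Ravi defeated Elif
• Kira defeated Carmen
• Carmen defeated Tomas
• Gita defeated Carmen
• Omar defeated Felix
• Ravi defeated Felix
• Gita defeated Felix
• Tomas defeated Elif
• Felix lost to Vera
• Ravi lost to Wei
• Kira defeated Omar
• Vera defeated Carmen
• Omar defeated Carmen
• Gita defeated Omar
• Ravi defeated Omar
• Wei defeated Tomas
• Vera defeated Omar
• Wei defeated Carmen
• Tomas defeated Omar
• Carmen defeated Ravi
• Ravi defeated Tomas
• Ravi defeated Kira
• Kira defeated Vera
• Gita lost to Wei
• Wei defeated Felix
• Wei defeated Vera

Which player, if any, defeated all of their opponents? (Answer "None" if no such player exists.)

Wei has 9 wins out of 9 opponents — a perfect record.

Wei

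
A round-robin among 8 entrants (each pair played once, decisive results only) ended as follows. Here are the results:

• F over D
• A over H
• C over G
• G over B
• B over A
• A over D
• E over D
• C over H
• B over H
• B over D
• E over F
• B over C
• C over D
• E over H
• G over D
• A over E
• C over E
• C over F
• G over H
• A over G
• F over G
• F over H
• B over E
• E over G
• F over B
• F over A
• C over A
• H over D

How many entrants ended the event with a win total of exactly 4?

2

Win totals: A 4, B 5, C 6, D 0, E 4, F 5, G 3, H 1.
Exactly 4: A, E — 2 entrants.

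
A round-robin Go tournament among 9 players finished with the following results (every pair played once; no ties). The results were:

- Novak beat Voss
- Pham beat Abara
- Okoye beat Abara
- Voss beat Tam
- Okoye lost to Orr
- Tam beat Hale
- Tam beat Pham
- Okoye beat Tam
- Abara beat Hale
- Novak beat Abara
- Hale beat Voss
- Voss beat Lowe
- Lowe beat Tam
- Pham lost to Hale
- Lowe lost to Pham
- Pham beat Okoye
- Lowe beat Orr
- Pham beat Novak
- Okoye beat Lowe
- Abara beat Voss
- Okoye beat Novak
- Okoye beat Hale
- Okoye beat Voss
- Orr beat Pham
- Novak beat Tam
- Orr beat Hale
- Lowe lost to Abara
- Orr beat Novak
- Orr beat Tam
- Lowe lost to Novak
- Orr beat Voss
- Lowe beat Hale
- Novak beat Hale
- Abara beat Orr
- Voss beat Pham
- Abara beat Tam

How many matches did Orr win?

6

Orr's results: beat Okoye, Novak, Tam, Hale, Voss, Pham; lost to Abara, Lowe.
That is 6 wins.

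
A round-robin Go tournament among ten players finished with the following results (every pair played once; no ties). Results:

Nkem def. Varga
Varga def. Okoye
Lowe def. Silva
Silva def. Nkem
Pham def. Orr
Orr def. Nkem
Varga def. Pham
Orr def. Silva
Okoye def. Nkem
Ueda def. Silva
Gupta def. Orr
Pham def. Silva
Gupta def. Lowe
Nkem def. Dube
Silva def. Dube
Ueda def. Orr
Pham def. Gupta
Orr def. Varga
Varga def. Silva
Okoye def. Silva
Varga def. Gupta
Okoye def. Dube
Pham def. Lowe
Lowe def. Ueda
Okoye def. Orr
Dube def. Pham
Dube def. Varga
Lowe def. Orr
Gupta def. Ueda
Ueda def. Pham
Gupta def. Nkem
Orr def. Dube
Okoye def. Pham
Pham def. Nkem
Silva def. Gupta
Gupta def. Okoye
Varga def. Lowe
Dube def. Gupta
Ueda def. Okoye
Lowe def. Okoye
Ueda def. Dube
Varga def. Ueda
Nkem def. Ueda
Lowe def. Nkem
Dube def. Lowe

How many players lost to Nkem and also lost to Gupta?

Nkem beat: Varga, Dube, Ueda.
Gupta beat: Lowe, Nkem, Orr, Okoye, Ueda.
Both beat: Ueda — 1.

1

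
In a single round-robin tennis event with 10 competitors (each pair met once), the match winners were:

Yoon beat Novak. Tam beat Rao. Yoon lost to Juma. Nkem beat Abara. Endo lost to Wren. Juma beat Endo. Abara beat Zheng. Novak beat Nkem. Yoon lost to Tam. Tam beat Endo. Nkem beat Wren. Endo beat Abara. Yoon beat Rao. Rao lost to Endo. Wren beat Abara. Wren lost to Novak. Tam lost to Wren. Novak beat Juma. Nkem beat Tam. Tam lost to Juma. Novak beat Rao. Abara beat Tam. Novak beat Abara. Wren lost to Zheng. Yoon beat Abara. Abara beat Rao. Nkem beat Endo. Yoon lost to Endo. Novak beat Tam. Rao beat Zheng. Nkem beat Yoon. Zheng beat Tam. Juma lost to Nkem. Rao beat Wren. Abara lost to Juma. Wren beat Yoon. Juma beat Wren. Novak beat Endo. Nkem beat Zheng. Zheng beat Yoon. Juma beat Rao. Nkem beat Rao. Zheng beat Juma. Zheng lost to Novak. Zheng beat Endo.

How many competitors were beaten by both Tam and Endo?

2

Tam beat: Rao, Endo, Yoon.
Endo beat: Rao, Yoon, Abara.
Both beat: Rao, Yoon — 2.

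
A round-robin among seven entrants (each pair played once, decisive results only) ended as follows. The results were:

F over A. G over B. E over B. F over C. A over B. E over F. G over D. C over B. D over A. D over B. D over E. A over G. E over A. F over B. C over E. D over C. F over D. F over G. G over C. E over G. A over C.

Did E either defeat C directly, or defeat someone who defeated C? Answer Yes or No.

Yes

E did not beat C directly.
E beat A, B, F, G. Of those, A beat C.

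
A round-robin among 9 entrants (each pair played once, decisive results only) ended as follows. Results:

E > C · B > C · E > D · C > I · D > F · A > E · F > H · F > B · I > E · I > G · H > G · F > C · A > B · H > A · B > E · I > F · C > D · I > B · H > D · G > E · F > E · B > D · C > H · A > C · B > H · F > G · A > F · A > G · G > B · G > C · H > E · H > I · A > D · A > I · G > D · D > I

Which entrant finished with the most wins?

A

Win totals: A 7, B 4, C 3, D 2, E 2, F 5, G 4, H 5, I 4.
A leads with 7 wins (next highest: 5).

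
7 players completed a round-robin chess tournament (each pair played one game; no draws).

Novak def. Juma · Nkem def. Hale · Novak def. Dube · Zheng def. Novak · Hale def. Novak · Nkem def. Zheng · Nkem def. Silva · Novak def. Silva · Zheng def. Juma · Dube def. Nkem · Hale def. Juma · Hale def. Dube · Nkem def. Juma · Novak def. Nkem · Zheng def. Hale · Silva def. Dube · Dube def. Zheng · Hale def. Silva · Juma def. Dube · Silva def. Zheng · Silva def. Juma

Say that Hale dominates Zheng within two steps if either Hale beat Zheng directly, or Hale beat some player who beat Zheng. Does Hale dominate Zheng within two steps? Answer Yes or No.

Yes

Hale did not beat Zheng directly.
Hale beat Silva, Juma, Dube, Novak. Of those, Silva beat Zheng.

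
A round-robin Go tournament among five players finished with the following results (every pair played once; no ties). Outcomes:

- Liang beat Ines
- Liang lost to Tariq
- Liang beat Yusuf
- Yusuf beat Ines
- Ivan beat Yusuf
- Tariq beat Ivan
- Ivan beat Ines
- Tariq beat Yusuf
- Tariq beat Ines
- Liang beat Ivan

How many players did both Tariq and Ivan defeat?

2

Tariq beat: Ivan, Ines, Liang, Yusuf.
Ivan beat: Ines, Yusuf.
Both beat: Ines, Yusuf — 2.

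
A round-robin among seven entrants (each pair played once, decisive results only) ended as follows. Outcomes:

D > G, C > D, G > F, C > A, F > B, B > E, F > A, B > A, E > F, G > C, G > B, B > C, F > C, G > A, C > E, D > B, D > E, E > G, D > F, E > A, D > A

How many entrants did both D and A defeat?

D beat: A, B, E, F, G.
A beat: no one.
No one was beaten by both.

0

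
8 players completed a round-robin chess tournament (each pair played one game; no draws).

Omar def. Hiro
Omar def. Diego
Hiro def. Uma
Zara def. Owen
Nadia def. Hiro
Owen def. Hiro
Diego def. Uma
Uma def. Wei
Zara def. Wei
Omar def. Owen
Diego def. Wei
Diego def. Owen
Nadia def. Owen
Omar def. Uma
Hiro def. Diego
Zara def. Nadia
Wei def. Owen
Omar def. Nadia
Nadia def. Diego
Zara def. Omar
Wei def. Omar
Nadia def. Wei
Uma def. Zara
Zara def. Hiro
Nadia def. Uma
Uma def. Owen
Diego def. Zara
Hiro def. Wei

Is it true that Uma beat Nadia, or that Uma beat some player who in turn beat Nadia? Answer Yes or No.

Yes

Uma did not beat Nadia directly.
Uma beat Wei, Zara, Owen. Of those, Zara beat Nadia.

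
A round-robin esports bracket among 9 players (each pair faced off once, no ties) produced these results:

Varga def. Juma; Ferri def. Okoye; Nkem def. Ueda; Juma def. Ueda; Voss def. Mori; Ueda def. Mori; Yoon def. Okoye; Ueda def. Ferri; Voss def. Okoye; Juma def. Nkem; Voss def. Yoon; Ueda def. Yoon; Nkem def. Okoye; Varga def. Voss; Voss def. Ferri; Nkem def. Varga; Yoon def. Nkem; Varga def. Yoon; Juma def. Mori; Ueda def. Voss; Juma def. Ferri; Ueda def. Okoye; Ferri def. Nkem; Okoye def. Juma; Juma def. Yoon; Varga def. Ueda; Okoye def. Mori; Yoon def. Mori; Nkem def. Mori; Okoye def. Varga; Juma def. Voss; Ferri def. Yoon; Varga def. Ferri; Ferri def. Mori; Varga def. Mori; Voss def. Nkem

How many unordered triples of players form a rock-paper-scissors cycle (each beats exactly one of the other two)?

16

Win totals: Varga 6, Voss 5, Yoon 3, Okoye 3, Ferri 4, Mori 0, Nkem 4, Juma 6, Ueda 5.
A player with w wins dominates both others in C(w,2) triples; summing gives 15 + 10 + 3 + 3 + 6 + 0 + 6 + 15 + 10 = 68 transitive triples.
Total triples C(9,3) = 84, so cyclic triples = 84 − 68 = 16.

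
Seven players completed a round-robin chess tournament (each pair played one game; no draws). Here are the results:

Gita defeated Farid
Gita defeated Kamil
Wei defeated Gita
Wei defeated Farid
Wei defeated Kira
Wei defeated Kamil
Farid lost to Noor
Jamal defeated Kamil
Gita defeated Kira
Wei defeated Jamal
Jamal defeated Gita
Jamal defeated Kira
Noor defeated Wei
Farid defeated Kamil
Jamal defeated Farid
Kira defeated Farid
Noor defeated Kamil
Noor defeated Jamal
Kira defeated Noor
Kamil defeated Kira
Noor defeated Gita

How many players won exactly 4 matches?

1

Win totals: Noor 5, Farid 1, Jamal 4, Kira 2, Wei 5, Gita 3, Kamil 1.
Exactly 4: Jamal — 1 player.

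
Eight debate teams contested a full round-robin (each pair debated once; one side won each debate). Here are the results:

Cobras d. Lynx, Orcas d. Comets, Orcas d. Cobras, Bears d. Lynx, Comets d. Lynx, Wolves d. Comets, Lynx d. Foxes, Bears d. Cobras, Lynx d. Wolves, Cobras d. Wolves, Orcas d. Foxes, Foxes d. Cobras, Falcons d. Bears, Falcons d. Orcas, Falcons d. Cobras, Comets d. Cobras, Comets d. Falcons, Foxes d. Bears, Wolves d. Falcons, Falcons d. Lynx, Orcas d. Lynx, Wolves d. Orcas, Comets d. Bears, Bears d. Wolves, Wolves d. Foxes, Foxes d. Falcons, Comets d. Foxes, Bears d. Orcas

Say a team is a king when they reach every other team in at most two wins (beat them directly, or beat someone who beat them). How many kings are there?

6

Orcas reaches everyone (king).
Falcons reaches everyone (king).
Bears reaches everyone (king).
Wolves reaches everyone (king).
Comets reaches everyone (king).
Cobras cannot reach Bears in two steps.
Lynx reaches everyone (king).
Foxes cannot reach Comets in two steps.
Kings: Orcas, Falcons, Bears, Wolves, Comets, Lynx — 6.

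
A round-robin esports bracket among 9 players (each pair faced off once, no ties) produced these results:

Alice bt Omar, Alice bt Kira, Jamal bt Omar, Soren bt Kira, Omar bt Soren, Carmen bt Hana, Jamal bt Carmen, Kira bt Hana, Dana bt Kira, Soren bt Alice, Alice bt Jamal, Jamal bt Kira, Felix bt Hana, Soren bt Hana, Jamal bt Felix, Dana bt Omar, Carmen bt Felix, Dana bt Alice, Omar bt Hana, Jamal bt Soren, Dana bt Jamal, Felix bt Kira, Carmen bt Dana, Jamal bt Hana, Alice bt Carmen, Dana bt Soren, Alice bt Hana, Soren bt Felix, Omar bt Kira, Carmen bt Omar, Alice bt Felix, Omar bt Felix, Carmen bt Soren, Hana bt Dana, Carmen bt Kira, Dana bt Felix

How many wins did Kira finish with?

1

Kira's results: beat Hana; lost to Omar, Carmen, Dana, Soren, Jamal, Alice, Felix.
That is 1 win.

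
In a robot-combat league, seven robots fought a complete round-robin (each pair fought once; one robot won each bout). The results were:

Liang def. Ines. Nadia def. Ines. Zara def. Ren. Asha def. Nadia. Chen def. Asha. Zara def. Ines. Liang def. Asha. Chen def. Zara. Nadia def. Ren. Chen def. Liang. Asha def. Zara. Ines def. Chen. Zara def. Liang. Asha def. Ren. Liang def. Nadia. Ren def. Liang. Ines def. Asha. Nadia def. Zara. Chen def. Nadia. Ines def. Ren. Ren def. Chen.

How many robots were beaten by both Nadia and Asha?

Nadia beat: Zara, Ren, Ines.
Asha beat: Zara, Ren, Nadia.
Both beat: Zara, Ren — 2.

2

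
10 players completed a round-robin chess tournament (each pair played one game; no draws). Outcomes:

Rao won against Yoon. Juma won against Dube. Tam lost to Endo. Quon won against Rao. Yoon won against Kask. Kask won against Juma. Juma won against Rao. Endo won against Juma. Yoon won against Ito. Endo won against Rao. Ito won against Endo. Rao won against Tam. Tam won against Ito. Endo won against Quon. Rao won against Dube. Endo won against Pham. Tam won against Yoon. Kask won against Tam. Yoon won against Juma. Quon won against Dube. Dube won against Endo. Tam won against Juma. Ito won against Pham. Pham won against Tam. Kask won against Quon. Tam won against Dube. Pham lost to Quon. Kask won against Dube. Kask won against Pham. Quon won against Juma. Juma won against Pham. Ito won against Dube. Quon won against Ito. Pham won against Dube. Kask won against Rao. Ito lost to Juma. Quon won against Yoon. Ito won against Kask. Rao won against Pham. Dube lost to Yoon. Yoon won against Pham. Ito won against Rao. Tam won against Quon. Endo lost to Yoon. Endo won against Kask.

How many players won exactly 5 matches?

2

Win totals: Ito 5, Rao 4, Juma 4, Tam 5, Yoon 6, Kask 6, Pham 2, Dube 1, Quon 6, Endo 6.
Exactly 5: Ito, Tam — 2 players.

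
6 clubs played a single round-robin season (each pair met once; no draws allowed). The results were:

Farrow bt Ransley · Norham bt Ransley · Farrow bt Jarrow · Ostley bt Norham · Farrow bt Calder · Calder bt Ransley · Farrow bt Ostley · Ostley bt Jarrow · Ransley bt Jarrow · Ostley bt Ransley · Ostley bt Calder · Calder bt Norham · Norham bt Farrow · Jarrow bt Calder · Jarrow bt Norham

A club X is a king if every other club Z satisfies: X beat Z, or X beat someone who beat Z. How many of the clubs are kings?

3

Jarrow cannot reach Ostley in two steps.
Ostley reaches everyone (king).
Farrow reaches everyone (king).
Ransley cannot reach Ostley, Farrow in two steps.
Norham reaches everyone (king).
Calder cannot reach Ostley in two steps.
Kings: Ostley, Farrow, Norham — 3.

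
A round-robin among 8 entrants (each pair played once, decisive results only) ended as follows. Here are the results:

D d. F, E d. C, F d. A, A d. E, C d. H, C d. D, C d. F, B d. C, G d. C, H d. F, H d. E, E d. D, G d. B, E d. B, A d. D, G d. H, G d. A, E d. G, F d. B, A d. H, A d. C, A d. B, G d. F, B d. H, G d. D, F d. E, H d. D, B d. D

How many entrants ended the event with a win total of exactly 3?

Win totals: A 5, B 3, C 3, D 1, E 4, F 3, G 6, H 3.
Exactly 3: B, C, F, H — 4 entrants.

4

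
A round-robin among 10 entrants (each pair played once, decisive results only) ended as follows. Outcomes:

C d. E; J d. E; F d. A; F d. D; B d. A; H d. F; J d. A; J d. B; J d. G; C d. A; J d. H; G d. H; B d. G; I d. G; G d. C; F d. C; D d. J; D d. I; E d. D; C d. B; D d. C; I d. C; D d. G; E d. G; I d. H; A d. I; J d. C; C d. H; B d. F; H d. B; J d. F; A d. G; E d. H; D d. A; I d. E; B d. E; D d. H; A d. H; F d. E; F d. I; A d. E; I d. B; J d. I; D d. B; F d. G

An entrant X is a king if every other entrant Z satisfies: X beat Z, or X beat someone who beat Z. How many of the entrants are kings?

4

A cannot reach J in two steps.
B cannot reach J in two steps.
C cannot reach J in two steps.
D reaches everyone (king).
E reaches everyone (king).
F reaches everyone (king).
G cannot reach D, I, J in two steps.
H cannot reach J in two steps.
I cannot reach J in two steps.
J reaches everyone (king).
Kings: D, E, F, J — 4.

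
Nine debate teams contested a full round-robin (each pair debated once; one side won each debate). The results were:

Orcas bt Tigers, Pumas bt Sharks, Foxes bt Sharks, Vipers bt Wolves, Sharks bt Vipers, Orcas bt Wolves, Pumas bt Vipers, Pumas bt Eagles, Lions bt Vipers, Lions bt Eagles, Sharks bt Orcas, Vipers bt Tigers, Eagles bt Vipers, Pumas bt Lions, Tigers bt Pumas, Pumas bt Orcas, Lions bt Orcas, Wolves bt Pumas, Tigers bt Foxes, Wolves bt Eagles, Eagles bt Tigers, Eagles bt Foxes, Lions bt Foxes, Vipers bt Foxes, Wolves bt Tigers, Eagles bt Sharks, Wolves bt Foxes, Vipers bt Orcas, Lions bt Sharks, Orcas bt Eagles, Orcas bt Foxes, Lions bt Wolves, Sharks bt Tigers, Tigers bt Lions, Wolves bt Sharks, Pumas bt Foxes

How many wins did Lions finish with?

6

Lions' results: beat Sharks, Vipers, Wolves, Orcas, Foxes, Eagles; lost to Pumas, Tigers.
That is 6 wins.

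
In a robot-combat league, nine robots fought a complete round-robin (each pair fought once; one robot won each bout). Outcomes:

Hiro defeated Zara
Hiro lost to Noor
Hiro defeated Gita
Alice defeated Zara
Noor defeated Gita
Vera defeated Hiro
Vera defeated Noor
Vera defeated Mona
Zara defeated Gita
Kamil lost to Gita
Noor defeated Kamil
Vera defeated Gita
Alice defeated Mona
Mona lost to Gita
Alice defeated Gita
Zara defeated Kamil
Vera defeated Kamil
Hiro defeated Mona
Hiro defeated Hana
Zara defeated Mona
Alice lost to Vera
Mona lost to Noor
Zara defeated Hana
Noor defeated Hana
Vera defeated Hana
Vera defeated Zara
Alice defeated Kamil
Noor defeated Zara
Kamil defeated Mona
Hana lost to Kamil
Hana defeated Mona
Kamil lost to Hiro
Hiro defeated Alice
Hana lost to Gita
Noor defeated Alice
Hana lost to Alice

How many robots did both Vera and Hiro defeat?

Vera beat: Hiro, Alice, Kamil, Gita, Mona, Noor, Hana, Zara.
Hiro beat: Alice, Kamil, Gita, Mona, Hana, Zara.
Both beat: Alice, Kamil, Gita, Mona, Hana, Zara — 6.

6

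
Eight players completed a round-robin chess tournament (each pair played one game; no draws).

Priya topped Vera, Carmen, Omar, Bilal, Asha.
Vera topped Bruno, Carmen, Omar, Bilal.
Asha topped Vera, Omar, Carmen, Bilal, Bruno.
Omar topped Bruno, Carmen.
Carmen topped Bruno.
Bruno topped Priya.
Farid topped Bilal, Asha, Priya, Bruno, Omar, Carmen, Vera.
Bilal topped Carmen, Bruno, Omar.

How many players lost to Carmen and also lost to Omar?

Carmen beat: Bruno.
Omar beat: Bruno, Carmen.
Both beat: Bruno — 1.

1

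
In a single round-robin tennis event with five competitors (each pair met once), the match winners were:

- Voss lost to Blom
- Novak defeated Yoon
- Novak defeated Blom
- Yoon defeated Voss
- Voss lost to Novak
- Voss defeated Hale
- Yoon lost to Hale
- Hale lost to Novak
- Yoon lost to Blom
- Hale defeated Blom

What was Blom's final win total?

Blom's results: beat Voss, Yoon; lost to Hale, Novak.
That is 2 wins.

2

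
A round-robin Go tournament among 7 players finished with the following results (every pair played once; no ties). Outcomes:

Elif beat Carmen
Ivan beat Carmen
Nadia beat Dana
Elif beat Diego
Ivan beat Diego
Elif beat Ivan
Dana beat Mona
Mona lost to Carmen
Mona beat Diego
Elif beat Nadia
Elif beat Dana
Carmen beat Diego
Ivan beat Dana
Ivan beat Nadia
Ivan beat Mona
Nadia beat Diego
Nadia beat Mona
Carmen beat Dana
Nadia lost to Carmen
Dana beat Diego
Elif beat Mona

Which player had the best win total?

Elif

Win totals: Nadia 3, Carmen 4, Ivan 5, Elif 6, Mona 1, Dana 2, Diego 0.
Elif leads with 6 wins (next highest: 5).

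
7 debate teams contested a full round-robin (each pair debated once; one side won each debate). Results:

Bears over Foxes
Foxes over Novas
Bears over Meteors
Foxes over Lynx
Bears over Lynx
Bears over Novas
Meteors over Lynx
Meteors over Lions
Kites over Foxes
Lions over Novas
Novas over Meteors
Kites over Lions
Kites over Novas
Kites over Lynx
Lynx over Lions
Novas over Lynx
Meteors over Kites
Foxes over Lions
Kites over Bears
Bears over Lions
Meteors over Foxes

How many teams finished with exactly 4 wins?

Win totals: Lions 1, Bears 5, Novas 2, Foxes 3, Kites 5, Lynx 1, Meteors 4.
Exactly 4: Meteors — 1 team.

1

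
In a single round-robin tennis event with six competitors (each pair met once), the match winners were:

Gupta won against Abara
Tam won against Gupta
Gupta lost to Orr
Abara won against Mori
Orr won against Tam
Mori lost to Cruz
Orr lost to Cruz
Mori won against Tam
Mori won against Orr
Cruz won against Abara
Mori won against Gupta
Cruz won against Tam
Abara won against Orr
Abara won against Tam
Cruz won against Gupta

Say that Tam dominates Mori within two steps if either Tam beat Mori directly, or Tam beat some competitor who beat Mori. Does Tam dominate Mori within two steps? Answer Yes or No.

Tam did not beat Mori directly.
Tam beat Gupta, but each of them lost to Mori. No two-step path.

No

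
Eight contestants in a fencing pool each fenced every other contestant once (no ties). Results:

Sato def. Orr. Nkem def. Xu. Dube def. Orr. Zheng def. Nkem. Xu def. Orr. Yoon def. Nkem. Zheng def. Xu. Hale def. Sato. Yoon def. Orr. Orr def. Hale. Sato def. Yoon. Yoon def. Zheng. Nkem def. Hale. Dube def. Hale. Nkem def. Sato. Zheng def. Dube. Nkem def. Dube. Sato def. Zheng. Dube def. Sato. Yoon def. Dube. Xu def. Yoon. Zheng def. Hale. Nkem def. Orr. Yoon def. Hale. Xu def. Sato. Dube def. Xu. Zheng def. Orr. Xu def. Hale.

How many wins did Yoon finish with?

5

Yoon's results: beat Hale, Zheng, Dube, Orr, Nkem; lost to Xu, Sato.
That is 5 wins.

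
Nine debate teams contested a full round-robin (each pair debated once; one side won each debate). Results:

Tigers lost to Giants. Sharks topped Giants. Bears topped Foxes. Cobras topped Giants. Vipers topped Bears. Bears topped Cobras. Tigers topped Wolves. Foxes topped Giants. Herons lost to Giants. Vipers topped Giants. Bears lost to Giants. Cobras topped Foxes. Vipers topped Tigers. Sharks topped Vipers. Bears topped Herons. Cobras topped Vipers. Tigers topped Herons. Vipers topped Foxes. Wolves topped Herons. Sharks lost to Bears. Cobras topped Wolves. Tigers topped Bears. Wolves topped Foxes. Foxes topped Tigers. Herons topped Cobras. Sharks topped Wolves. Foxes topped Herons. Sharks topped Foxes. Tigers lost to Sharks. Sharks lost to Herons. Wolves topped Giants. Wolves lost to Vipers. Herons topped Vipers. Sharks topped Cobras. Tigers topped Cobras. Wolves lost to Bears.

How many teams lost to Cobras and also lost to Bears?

2

Cobras beat: Wolves, Foxes, Vipers, Giants.
Bears beat: Wolves, Foxes, Herons, Sharks, Cobras.
Both beat: Wolves, Foxes — 2.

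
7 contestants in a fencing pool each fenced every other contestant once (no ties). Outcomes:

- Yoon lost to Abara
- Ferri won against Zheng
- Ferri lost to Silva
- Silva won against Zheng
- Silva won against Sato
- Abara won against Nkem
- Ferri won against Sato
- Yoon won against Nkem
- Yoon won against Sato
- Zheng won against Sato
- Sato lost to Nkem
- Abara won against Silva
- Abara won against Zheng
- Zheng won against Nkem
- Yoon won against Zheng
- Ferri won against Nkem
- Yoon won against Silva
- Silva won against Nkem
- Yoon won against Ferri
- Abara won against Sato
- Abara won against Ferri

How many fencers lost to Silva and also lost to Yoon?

Silva beat: Sato, Ferri, Zheng, Nkem.
Yoon beat: Sato, Silva, Ferri, Zheng, Nkem.
Both beat: Sato, Ferri, Zheng, Nkem — 4.

4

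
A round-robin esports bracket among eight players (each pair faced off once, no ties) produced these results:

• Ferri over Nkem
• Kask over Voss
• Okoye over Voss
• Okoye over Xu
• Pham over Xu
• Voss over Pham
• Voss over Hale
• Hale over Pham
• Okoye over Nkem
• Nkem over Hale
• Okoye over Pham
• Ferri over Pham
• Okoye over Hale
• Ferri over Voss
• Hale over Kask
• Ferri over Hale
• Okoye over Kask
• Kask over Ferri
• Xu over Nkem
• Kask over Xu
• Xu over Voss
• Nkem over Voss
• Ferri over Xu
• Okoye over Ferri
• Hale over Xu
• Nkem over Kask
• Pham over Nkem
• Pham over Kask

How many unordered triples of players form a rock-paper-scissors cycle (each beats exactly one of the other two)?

Win totals: Ferri 5, Hale 3, Voss 2, Pham 3, Xu 2, Kask 3, Nkem 3, Okoye 7.
A player with w wins dominates both others in C(w,2) triples; summing gives 10 + 3 + 1 + 3 + 1 + 3 + 3 + 21 = 45 transitive triples.
Total triples C(8,3) = 56, so cyclic triples = 56 − 45 = 11.

11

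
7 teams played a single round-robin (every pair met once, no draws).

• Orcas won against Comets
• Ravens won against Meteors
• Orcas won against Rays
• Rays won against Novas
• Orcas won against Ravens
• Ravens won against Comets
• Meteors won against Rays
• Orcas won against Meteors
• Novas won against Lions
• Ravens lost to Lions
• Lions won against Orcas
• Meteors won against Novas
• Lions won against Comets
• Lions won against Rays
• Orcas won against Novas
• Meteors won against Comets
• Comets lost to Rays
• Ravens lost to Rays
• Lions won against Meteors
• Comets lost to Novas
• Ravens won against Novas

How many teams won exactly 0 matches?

1

Win totals: Comets 0, Lions 5, Ravens 3, Novas 2, Orcas 5, Rays 3, Meteors 3.
Exactly 0: Comets — 1 team.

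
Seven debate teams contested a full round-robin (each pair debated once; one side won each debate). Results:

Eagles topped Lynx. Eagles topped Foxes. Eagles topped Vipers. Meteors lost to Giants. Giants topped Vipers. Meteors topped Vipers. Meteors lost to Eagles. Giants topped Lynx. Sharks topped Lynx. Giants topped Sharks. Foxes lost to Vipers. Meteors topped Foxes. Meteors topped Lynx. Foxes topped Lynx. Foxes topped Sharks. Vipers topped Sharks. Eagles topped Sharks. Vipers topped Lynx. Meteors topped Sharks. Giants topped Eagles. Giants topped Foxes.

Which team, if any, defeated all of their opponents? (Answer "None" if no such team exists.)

Giants has 6 wins out of 6 opponents — a perfect record.

Giants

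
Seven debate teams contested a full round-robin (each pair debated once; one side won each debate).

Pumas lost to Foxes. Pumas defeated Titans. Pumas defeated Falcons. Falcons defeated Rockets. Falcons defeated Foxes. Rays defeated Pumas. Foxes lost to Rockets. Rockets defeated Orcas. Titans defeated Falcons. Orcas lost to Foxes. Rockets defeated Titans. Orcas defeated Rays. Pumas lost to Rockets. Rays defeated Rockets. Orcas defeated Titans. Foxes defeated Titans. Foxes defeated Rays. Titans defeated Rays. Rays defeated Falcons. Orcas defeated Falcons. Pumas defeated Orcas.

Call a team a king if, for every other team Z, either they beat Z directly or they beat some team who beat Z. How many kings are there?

6

Falcons reaches everyone (king).
Rays reaches everyone (king).
Orcas reaches everyone (king).
Pumas reaches everyone (king).
Foxes reaches everyone (king).
Titans cannot reach Orcas in two steps.
Rockets reaches everyone (king).
Kings: Falcons, Rays, Orcas, Pumas, Foxes, Rockets — 6.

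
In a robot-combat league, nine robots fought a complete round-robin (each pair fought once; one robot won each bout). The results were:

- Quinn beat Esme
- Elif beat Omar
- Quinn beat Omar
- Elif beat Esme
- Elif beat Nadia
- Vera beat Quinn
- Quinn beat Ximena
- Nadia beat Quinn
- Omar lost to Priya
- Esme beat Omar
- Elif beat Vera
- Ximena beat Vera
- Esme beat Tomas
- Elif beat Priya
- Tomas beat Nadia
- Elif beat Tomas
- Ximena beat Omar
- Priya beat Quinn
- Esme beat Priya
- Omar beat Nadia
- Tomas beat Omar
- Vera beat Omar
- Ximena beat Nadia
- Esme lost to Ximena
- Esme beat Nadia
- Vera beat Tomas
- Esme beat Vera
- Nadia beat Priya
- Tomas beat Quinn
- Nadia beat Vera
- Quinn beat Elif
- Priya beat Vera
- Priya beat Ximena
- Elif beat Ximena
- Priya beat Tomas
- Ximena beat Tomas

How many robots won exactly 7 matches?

1

Win totals: Nadia 3, Esme 5, Quinn 4, Elif 7, Vera 3, Tomas 3, Omar 1, Ximena 5, Priya 5.
Exactly 7: Elif — 1 robot.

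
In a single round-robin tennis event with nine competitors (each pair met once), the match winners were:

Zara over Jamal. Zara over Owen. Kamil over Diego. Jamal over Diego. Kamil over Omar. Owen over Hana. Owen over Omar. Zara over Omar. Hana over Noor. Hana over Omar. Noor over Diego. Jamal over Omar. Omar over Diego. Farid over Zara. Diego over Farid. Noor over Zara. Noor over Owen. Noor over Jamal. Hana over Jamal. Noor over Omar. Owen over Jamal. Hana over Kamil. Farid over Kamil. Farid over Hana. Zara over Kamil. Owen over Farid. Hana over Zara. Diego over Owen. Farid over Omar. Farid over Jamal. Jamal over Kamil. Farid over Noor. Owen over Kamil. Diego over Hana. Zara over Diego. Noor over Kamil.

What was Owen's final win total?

5

Owen's results: beat Jamal, Omar, Kamil, Hana, Farid; lost to Zara, Diego, Noor.
That is 5 wins.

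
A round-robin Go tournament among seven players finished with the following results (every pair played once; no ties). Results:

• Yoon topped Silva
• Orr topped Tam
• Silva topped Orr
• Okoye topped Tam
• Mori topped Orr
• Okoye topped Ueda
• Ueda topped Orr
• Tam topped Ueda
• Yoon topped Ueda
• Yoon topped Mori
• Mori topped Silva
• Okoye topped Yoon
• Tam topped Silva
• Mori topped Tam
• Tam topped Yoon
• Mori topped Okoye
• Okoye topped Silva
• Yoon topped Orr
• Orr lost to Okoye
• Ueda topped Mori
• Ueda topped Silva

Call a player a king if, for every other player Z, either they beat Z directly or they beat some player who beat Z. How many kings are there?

Mori reaches everyone (king).
Orr cannot reach Mori, Okoye in two steps.
Silva cannot reach Mori, Okoye, Ueda, Yoon in two steps.
Okoye reaches everyone (king).
Tam cannot reach Okoye in two steps.
Ueda cannot reach Yoon in two steps.
Yoon reaches everyone (king).
Kings: Mori, Okoye, Yoon — 3.

3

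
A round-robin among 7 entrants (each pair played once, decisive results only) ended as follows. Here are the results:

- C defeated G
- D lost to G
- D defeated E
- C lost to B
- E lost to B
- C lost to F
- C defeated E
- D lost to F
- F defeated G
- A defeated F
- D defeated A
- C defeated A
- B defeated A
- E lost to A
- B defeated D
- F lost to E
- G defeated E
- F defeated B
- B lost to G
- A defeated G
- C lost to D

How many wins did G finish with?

3

G's results: beat B, D, E; lost to A, C, F.
That is 3 wins.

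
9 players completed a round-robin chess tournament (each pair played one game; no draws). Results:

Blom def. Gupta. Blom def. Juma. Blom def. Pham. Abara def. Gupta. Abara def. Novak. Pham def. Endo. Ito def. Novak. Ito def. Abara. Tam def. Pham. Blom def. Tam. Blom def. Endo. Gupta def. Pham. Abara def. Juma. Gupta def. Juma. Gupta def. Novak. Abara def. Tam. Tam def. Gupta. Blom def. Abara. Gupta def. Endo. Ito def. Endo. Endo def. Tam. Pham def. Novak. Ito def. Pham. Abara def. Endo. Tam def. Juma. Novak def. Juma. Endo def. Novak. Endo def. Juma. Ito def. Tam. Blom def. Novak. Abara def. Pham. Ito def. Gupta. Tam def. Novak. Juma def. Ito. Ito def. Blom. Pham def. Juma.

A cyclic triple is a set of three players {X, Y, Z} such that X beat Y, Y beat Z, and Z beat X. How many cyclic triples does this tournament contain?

9

Win totals: Juma 1, Pham 3, Gupta 4, Blom 7, Endo 3, Novak 1, Ito 7, Tam 4, Abara 6.
A player with w wins dominates both others in C(w,2) triples; summing gives 0 + 3 + 6 + 21 + 3 + 0 + 21 + 6 + 15 = 75 transitive triples.
Total triples C(9,3) = 84, so cyclic triples = 84 − 75 = 9.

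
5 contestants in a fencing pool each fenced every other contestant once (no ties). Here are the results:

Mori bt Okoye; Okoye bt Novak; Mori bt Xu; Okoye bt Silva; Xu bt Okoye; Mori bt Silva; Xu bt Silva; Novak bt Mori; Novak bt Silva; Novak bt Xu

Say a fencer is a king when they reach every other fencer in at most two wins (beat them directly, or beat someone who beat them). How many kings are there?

Mori reaches everyone (king).
Xu cannot reach Mori in two steps.
Silva cannot reach Mori, Xu, Novak, Okoye in two steps.
Novak reaches everyone (king).
Okoye reaches everyone (king).
Kings: Mori, Novak, Okoye — 3.

3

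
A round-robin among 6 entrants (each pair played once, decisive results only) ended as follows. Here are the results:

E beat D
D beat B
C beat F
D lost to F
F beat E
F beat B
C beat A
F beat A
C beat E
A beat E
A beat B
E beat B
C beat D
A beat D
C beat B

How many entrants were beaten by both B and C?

B beat: no one.
C beat: A, B, D, E, F.
No one was beaten by both.

0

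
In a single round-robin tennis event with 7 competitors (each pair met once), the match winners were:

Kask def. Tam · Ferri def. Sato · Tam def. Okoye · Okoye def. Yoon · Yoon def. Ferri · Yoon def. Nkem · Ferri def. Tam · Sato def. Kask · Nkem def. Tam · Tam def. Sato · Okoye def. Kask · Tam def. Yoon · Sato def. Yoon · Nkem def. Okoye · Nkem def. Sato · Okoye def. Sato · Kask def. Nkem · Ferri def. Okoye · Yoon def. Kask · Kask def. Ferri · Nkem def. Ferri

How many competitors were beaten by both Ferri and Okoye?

Ferri beat: Sato, Okoye, Tam.
Okoye beat: Sato, Yoon, Kask.
Both beat: Sato — 1.

1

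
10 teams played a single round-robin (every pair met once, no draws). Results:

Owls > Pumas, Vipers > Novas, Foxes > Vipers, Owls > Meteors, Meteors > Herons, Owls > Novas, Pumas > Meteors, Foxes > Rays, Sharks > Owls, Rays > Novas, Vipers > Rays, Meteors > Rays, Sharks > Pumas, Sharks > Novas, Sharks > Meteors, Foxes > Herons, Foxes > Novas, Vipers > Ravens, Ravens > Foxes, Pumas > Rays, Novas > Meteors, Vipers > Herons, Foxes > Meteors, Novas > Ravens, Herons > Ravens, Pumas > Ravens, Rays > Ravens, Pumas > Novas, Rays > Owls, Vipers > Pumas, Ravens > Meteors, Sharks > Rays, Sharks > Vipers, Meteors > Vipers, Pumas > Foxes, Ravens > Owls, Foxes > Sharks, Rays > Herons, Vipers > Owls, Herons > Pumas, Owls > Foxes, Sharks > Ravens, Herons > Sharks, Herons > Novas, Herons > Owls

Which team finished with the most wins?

Win totals: Rays 4, Ravens 3, Meteors 3, Herons 5, Foxes 6, Owls 4, Vipers 6, Novas 2, Pumas 5, Sharks 7.
Sharks leads with 7 wins (next highest: 6).

Sharks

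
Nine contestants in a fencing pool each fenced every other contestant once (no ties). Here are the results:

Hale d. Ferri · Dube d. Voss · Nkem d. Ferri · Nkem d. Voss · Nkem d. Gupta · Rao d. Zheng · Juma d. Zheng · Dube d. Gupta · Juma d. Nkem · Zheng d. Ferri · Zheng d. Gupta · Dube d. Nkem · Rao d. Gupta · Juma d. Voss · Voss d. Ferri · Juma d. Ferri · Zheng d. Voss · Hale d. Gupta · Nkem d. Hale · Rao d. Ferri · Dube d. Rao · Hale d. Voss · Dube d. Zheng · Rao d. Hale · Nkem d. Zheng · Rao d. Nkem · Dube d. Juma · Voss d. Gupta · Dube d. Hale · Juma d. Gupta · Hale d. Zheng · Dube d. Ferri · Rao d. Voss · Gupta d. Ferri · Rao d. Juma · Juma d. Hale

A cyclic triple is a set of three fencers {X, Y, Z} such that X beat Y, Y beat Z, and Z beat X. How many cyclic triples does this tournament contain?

Win totals: Rao 7, Gupta 1, Hale 4, Ferri 0, Voss 2, Dube 8, Nkem 5, Zheng 3, Juma 6.
A fencer with w wins dominates both others in C(w,2) triples; summing gives 21 + 0 + 6 + 0 + 1 + 28 + 10 + 3 + 15 = 84 transitive triples.
Total triples C(9,3) = 84, so cyclic triples = 84 − 84 = 0.

0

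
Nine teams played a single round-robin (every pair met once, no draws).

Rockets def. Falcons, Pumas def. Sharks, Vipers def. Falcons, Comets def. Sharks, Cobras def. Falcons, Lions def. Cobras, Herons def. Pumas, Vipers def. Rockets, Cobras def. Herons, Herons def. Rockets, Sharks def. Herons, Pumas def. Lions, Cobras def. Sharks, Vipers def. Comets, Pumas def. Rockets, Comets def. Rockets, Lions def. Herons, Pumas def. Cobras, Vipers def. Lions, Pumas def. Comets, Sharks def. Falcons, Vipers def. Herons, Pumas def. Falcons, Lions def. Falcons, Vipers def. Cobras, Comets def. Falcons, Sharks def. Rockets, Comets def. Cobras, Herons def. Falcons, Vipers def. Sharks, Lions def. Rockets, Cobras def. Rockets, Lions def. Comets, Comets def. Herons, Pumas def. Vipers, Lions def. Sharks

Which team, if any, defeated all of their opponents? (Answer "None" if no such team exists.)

Highest win total is Vipers with 7 (out of 8 possible).
Vipers lost to Pumas, so no team went undefeated.

None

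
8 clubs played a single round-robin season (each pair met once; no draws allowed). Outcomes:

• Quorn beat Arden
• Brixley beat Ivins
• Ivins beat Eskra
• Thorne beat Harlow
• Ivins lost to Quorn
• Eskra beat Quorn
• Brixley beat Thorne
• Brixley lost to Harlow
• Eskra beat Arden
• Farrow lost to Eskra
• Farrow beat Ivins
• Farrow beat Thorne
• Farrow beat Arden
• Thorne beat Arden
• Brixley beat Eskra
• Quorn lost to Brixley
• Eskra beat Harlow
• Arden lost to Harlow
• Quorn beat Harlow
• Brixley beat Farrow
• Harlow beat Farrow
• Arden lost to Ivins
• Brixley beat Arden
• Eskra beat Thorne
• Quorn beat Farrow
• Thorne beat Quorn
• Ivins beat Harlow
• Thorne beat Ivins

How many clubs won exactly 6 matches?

Win totals: Harlow 3, Farrow 3, Brixley 6, Arden 0, Quorn 4, Ivins 3, Thorne 4, Eskra 5.
Exactly 6: Brixley — 1 club.

1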